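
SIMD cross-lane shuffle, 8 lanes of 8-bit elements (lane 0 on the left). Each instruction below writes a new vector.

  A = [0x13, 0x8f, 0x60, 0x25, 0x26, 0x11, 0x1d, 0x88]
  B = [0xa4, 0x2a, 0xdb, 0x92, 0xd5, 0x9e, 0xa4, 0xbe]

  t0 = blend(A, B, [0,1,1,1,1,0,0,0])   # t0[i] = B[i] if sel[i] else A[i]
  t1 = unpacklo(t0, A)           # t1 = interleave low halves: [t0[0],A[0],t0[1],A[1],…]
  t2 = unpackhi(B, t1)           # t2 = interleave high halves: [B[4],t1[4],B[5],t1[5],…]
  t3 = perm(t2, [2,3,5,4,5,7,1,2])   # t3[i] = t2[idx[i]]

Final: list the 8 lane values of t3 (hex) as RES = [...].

RES = [ 0x9e  0x60  0x92  0xa4  0x92  0x25  0xdb  0x9e ]

→ t0 |13|2a|db|92|d5|11|1d|88|
→ t1 |13|13|2a|8f|db|60|92|25|
→ t2 |d5|db|9e|60|a4|92|be|25|
→ t3 |9e|60|92|a4|92|25|db|9e|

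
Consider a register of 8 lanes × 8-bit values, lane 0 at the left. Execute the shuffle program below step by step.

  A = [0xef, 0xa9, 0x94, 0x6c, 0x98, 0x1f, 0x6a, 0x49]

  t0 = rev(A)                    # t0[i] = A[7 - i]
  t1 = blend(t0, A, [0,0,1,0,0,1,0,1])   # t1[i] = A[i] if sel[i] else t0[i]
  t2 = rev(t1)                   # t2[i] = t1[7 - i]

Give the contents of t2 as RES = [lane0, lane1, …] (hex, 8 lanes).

RES = [ 0x49  0xa9  0x1f  0x6c  0x98  0x94  0x6a  0x49 ]

  t0: 49 6a 1f 98 6c 94 a9 ef
  t1: 49 6a 94 98 6c 1f a9 49
  t2: 49 a9 1f 6c 98 94 6a 49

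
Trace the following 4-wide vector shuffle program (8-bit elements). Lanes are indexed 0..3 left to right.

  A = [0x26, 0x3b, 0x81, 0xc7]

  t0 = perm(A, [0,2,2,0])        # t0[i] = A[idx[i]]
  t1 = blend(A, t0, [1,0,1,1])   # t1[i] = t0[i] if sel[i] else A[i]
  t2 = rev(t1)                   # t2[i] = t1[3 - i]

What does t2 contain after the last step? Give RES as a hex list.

RES = [0x26, 0x81, 0x3b, 0x26]

→ t0 |26|81|81|26|
→ t1 |26|3b|81|26|
→ t2 |26|81|3b|26|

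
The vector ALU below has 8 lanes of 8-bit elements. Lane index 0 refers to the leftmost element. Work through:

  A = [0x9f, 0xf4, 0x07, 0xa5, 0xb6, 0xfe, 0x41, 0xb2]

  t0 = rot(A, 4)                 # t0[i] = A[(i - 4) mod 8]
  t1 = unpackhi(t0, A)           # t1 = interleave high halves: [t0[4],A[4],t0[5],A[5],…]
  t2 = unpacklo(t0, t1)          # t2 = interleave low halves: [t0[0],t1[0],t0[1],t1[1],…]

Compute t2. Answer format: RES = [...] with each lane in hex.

RES = [ 0xb6  0x9f  0xfe  0xb6  0x41  0xf4  0xb2  0xfe ]

  t0: b6 fe 41 b2 9f f4 07 a5
  t1: 9f b6 f4 fe 07 41 a5 b2
  t2: b6 9f fe b6 41 f4 b2 fe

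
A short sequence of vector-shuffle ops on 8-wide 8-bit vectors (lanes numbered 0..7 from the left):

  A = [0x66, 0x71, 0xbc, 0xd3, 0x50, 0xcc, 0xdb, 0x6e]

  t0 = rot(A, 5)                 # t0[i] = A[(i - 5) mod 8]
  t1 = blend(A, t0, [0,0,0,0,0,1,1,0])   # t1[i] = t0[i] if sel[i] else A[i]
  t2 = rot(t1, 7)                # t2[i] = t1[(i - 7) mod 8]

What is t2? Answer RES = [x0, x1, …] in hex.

  t0: d3 50 cc db 6e 66 71 bc
  t1: 66 71 bc d3 50 66 71 6e
  t2: 71 bc d3 50 66 71 6e 66

RES = [0x71, 0xbc, 0xd3, 0x50, 0x66, 0x71, 0x6e, 0x66]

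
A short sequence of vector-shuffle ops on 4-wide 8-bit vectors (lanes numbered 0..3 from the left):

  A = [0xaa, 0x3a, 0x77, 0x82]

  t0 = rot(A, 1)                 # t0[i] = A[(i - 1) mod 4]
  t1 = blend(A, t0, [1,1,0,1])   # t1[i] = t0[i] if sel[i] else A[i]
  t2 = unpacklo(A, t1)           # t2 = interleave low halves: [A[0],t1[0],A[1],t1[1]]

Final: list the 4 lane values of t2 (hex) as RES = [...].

→ t0 |82|aa|3a|77|
→ t1 |82|aa|77|77|
→ t2 |aa|82|3a|aa|

RES = [0xaa, 0x82, 0x3a, 0xaa]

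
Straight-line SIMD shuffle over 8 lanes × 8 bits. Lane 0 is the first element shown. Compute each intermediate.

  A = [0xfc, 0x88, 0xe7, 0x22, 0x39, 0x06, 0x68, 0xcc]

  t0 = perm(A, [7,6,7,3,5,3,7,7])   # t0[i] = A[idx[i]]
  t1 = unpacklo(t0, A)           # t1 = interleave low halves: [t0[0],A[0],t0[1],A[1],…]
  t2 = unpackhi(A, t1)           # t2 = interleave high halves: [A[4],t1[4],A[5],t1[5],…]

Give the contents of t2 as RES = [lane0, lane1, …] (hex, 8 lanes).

RES = [0x39, 0xcc, 0x06, 0xe7, 0x68, 0x22, 0xcc, 0x22]

→ t0 |cc|68|cc|22|06|22|cc|cc|
→ t1 |cc|fc|68|88|cc|e7|22|22|
→ t2 |39|cc|06|e7|68|22|cc|22|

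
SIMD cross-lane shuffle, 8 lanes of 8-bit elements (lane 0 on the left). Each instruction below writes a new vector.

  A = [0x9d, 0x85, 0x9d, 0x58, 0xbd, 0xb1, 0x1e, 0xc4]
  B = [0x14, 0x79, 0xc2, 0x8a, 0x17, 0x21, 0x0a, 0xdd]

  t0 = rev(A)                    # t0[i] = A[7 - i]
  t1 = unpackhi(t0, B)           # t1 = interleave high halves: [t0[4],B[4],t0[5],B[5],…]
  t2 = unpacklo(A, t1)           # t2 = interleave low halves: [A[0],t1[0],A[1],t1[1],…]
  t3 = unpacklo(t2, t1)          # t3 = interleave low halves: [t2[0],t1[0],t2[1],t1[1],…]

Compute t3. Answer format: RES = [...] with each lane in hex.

RES = [0x9d, 0x58, 0x58, 0x17, 0x85, 0x9d, 0x17, 0x21]

  t0: c4 1e b1 bd 58 9d 85 9d
  t1: 58 17 9d 21 85 0a 9d dd
  t2: 9d 58 85 17 9d 9d 58 21
  t3: 9d 58 58 17 85 9d 17 21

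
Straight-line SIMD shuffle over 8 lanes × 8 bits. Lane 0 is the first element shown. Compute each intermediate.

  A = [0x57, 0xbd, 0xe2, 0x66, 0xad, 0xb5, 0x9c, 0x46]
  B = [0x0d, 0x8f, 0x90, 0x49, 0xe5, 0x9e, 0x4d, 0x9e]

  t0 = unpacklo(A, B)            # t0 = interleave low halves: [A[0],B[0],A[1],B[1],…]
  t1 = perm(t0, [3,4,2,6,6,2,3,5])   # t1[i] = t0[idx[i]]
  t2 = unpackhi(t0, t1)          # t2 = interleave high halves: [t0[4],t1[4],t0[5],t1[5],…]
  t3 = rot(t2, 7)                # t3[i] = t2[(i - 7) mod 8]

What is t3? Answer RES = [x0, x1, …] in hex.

RES = [ 0x66  0x90  0xbd  0x66  0x8f  0x49  0x90  0xe2 ]

  t0: 57 0d bd 8f e2 90 66 49
  t1: 8f e2 bd 66 66 bd 8f 90
  t2: e2 66 90 bd 66 8f 49 90
  t3: 66 90 bd 66 8f 49 90 e2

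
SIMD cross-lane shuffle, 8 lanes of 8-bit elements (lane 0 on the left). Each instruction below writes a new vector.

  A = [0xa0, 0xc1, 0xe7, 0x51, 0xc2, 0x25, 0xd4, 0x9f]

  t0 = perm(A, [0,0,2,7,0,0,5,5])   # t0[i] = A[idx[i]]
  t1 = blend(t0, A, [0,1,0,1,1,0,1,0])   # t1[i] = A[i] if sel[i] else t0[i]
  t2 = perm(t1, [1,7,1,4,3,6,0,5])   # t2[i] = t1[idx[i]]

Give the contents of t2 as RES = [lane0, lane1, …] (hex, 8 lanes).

→ t0 |a0|a0|e7|9f|a0|a0|25|25|
→ t1 |a0|c1|e7|51|c2|a0|d4|25|
→ t2 |c1|25|c1|c2|51|d4|a0|a0|

RES = [0xc1, 0x25, 0xc1, 0xc2, 0x51, 0xd4, 0xa0, 0xa0]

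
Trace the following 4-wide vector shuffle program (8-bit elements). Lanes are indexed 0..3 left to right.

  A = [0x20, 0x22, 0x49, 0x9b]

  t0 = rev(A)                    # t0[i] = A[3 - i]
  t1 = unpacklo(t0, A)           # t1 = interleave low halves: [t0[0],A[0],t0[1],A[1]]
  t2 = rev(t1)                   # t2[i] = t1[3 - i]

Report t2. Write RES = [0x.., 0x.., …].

→ t0 |9b|49|22|20|
→ t1 |9b|20|49|22|
→ t2 |22|49|20|9b|

RES = [ 0x22  0x49  0x20  0x9b ]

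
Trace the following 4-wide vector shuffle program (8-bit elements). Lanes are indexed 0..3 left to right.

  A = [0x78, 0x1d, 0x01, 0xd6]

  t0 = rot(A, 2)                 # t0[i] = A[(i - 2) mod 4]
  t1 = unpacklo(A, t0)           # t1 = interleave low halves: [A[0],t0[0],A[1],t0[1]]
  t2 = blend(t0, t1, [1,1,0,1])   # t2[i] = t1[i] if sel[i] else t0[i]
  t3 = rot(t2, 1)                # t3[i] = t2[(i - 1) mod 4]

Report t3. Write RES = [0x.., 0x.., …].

RES = [0xd6, 0x78, 0x01, 0x78]

→ t0 |01|d6|78|1d|
→ t1 |78|01|1d|d6|
→ t2 |78|01|78|d6|
→ t3 |d6|78|01|78|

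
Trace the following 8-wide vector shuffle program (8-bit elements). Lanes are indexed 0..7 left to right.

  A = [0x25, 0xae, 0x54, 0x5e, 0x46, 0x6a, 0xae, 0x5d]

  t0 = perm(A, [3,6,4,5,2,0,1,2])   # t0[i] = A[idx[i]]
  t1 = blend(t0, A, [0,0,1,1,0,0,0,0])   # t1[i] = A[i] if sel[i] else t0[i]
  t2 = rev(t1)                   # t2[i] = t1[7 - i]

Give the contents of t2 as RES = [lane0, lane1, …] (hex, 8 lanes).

→ t0 |5e|ae|46|6a|54|25|ae|54|
→ t1 |5e|ae|54|5e|54|25|ae|54|
→ t2 |54|ae|25|54|5e|54|ae|5e|

RES = [ 0x54  0xae  0x25  0x54  0x5e  0x54  0xae  0x5e ]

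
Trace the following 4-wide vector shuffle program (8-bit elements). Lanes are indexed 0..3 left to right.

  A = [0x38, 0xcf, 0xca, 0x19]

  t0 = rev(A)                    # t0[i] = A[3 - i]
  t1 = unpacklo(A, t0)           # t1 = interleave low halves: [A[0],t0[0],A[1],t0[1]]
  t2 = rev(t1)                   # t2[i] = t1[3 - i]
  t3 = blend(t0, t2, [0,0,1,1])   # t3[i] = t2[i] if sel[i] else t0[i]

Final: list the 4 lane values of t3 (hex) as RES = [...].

t0 = [0x19, 0xca, 0xcf, 0x38]
t1 = [0x38, 0x19, 0xcf, 0xca]
t2 = [0xca, 0xcf, 0x19, 0x38]
t3 = [0x19, 0xca, 0x19, 0x38]

RES = [ 0x19  0xca  0x19  0x38 ]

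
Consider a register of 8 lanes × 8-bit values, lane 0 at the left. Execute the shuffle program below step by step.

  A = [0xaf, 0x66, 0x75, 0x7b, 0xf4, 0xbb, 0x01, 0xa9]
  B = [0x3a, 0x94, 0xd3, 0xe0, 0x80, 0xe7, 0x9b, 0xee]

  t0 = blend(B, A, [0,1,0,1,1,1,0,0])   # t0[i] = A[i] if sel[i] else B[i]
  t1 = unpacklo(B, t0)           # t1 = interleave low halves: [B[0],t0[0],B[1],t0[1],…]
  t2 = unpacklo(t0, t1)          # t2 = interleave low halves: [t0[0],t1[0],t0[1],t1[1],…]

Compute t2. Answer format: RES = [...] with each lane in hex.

RES = [ 0x3a  0x3a  0x66  0x3a  0xd3  0x94  0x7b  0x66 ]

  t0: 3a 66 d3 7b f4 bb 9b ee
  t1: 3a 3a 94 66 d3 d3 e0 7b
  t2: 3a 3a 66 3a d3 94 7b 66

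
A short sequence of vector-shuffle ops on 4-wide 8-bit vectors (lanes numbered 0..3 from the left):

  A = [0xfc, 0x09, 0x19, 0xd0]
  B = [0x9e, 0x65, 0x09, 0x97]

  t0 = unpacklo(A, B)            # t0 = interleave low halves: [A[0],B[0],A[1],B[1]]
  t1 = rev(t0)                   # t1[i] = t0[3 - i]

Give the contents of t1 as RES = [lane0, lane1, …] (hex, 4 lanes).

t0 = [0xfc, 0x9e, 0x09, 0x65]
t1 = [0x65, 0x09, 0x9e, 0xfc]

RES = [0x65, 0x09, 0x9e, 0xfc]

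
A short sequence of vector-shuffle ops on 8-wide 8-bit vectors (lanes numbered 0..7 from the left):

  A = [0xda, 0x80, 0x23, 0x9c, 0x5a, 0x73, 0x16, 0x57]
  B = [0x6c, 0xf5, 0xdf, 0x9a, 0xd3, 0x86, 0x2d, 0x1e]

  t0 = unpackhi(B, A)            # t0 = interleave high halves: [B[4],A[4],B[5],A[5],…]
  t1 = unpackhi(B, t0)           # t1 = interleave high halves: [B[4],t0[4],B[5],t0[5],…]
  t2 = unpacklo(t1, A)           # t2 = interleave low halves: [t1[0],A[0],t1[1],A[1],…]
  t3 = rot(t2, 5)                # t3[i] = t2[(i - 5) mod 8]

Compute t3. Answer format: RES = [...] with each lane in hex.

  t0: d3 5a 86 73 2d 16 1e 57
  t1: d3 2d 86 16 2d 1e 1e 57
  t2: d3 da 2d 80 86 23 16 9c
  t3: 80 86 23 16 9c d3 da 2d

RES = [0x80, 0x86, 0x23, 0x16, 0x9c, 0xd3, 0xda, 0x2d]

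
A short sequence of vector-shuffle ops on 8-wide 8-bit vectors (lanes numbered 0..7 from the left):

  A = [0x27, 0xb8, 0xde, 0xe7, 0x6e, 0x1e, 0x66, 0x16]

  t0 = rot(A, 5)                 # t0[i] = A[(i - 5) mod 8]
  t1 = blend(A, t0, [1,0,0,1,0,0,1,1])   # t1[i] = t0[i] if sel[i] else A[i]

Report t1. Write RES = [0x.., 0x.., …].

→ t0 |e7|6e|1e|66|16|27|b8|de|
→ t1 |e7|b8|de|66|6e|1e|b8|de|

RES = [ 0xe7  0xb8  0xde  0x66  0x6e  0x1e  0xb8  0xde ]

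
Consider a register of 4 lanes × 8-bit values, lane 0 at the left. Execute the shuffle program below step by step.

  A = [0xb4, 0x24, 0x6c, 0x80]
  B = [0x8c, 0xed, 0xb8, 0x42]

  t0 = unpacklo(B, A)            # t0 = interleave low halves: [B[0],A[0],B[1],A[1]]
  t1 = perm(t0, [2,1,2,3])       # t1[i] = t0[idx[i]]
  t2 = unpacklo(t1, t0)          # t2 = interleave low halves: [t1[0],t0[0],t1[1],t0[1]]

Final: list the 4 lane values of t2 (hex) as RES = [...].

RES = [0xed, 0x8c, 0xb4, 0xb4]

→ t0 |8c|b4|ed|24|
→ t1 |ed|b4|ed|24|
→ t2 |ed|8c|b4|b4|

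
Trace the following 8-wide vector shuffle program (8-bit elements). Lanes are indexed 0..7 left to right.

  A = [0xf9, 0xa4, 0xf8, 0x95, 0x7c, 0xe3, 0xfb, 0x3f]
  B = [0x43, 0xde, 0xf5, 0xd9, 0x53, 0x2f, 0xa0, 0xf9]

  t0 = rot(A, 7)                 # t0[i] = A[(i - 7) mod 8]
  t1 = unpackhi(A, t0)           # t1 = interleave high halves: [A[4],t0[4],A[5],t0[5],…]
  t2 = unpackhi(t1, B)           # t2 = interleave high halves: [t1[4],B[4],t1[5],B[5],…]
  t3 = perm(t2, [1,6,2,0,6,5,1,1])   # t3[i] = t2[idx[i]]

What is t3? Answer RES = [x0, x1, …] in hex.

t0 = [0xa4, 0xf8, 0x95, 0x7c, 0xe3, 0xfb, 0x3f, 0xf9]
t1 = [0x7c, 0xe3, 0xe3, 0xfb, 0xfb, 0x3f, 0x3f, 0xf9]
t2 = [0xfb, 0x53, 0x3f, 0x2f, 0x3f, 0xa0, 0xf9, 0xf9]
t3 = [0x53, 0xf9, 0x3f, 0xfb, 0xf9, 0xa0, 0x53, 0x53]

RES = [0x53, 0xf9, 0x3f, 0xfb, 0xf9, 0xa0, 0x53, 0x53]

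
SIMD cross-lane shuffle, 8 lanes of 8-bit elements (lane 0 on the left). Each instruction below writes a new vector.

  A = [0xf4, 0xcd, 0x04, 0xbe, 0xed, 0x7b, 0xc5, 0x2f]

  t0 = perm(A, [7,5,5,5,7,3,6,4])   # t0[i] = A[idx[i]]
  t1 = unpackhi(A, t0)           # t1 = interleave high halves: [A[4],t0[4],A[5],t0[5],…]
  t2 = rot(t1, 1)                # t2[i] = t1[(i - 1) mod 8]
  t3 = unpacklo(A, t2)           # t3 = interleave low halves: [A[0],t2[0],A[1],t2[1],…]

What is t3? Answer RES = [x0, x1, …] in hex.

→ t0 |2f|7b|7b|7b|2f|be|c5|ed|
→ t1 |ed|2f|7b|be|c5|c5|2f|ed|
→ t2 |ed|ed|2f|7b|be|c5|c5|2f|
→ t3 |f4|ed|cd|ed|04|2f|be|7b|

RES = [ 0xf4  0xed  0xcd  0xed  0x04  0x2f  0xbe  0x7b ]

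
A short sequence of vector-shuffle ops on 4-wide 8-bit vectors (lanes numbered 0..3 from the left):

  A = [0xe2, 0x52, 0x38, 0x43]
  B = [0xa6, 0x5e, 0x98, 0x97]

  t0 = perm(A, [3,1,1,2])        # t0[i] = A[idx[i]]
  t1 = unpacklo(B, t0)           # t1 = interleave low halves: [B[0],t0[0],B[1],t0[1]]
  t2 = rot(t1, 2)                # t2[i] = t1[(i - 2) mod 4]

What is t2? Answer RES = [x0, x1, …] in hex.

t0 = [0x43, 0x52, 0x52, 0x38]
t1 = [0xa6, 0x43, 0x5e, 0x52]
t2 = [0x5e, 0x52, 0xa6, 0x43]

RES = [0x5e, 0x52, 0xa6, 0x43]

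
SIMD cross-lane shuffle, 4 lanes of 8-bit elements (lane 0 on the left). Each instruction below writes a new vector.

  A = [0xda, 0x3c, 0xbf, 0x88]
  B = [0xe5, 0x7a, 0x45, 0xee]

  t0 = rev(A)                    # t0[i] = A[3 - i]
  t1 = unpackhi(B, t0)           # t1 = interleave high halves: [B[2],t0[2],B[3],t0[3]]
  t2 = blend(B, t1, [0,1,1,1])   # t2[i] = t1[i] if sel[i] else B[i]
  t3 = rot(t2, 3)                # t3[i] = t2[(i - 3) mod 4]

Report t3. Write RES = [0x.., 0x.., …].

  t0: 88 bf 3c da
  t1: 45 3c ee da
  t2: e5 3c ee da
  t3: 3c ee da e5

RES = [ 0x3c  0xee  0xda  0xe5 ]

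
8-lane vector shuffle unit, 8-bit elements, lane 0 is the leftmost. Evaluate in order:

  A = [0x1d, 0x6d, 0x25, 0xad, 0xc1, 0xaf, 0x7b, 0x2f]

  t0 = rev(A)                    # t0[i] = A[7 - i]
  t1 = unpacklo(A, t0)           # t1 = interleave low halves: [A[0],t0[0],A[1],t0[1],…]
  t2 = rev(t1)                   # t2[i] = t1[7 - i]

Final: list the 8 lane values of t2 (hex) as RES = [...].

  t0: 2f 7b af c1 ad 25 6d 1d
  t1: 1d 2f 6d 7b 25 af ad c1
  t2: c1 ad af 25 7b 6d 2f 1d

RES = [ 0xc1  0xad  0xaf  0x25  0x7b  0x6d  0x2f  0x1d ]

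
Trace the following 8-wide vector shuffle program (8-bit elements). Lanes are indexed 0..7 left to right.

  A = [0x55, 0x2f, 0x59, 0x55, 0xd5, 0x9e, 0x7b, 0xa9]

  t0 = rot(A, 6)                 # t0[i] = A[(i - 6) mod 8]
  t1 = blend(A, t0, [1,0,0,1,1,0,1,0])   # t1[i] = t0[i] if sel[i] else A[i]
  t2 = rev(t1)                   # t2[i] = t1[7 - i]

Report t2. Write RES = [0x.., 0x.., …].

RES = [0xa9, 0x55, 0x9e, 0x7b, 0x9e, 0x59, 0x2f, 0x59]

→ t0 |59|55|d5|9e|7b|a9|55|2f|
→ t1 |59|2f|59|9e|7b|9e|55|a9|
→ t2 |a9|55|9e|7b|9e|59|2f|59|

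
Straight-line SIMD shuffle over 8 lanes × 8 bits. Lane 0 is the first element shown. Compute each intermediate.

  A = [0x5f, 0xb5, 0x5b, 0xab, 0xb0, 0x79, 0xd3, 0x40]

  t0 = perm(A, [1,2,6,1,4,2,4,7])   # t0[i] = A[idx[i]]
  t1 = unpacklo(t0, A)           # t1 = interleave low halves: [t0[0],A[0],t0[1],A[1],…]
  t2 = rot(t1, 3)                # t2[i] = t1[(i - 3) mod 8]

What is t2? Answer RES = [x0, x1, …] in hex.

RES = [ 0x5b  0xb5  0xab  0xb5  0x5f  0x5b  0xb5  0xd3 ]

  t0: b5 5b d3 b5 b0 5b b0 40
  t1: b5 5f 5b b5 d3 5b b5 ab
  t2: 5b b5 ab b5 5f 5b b5 d3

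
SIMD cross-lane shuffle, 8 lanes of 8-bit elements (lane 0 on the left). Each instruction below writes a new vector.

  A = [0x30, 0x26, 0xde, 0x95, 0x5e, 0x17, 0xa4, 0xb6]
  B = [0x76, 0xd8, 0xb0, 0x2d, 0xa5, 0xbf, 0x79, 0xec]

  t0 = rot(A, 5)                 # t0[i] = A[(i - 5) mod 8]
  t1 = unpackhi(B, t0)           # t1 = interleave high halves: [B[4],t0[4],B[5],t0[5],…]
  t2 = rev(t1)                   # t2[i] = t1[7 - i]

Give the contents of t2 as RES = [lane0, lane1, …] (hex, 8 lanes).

RES = [0xde, 0xec, 0x26, 0x79, 0x30, 0xbf, 0xb6, 0xa5]

→ t0 |95|5e|17|a4|b6|30|26|de|
→ t1 |a5|b6|bf|30|79|26|ec|de|
→ t2 |de|ec|26|79|30|bf|b6|a5|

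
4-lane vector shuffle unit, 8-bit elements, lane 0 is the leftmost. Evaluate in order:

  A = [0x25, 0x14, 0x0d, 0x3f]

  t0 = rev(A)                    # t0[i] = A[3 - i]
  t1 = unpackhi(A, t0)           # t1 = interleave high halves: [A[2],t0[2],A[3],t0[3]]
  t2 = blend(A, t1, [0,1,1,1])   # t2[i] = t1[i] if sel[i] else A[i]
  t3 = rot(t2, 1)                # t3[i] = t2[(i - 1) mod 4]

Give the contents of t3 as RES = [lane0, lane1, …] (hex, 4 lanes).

  t0: 3f 0d 14 25
  t1: 0d 14 3f 25
  t2: 25 14 3f 25
  t3: 25 25 14 3f

RES = [0x25, 0x25, 0x14, 0x3f]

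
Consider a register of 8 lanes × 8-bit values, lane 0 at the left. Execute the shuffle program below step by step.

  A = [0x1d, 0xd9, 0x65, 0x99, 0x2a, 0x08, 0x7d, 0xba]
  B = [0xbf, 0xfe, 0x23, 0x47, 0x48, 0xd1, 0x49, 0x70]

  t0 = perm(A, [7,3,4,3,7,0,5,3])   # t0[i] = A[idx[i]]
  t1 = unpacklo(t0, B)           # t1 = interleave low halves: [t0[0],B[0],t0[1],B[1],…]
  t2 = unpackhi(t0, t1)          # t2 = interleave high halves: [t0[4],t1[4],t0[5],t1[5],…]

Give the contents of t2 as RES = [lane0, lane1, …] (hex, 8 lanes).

  t0: ba 99 2a 99 ba 1d 08 99
  t1: ba bf 99 fe 2a 23 99 47
  t2: ba 2a 1d 23 08 99 99 47

RES = [ 0xba  0x2a  0x1d  0x23  0x08  0x99  0x99  0x47 ]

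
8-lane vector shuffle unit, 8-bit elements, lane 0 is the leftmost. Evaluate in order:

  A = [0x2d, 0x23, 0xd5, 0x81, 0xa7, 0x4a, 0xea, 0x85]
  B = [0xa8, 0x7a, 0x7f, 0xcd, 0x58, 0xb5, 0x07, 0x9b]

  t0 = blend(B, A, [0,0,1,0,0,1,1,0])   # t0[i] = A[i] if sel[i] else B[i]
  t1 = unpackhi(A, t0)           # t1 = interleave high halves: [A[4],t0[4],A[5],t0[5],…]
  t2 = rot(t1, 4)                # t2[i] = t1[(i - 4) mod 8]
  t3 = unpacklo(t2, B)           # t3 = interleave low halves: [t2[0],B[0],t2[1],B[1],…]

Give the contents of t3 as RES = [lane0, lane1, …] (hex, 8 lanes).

RES = [ 0xea  0xa8  0xea  0x7a  0x85  0x7f  0x9b  0xcd ]

  t0: a8 7a d5 cd 58 4a ea 9b
  t1: a7 58 4a 4a ea ea 85 9b
  t2: ea ea 85 9b a7 58 4a 4a
  t3: ea a8 ea 7a 85 7f 9b cd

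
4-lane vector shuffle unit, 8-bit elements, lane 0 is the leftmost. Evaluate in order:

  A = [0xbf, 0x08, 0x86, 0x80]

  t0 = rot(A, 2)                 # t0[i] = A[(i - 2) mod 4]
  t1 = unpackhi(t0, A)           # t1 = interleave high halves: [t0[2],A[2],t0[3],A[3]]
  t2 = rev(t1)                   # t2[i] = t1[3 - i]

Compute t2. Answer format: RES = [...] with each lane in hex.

→ t0 |86|80|bf|08|
→ t1 |bf|86|08|80|
→ t2 |80|08|86|bf|

RES = [0x80, 0x08, 0x86, 0xbf]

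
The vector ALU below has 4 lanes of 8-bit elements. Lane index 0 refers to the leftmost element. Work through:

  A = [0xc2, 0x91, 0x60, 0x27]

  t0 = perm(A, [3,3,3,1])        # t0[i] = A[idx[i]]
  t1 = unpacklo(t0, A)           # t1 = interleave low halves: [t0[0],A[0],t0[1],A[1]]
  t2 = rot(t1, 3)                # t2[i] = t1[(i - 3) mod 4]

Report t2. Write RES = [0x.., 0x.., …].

→ t0 |27|27|27|91|
→ t1 |27|c2|27|91|
→ t2 |c2|27|91|27|

RES = [ 0xc2  0x27  0x91  0x27 ]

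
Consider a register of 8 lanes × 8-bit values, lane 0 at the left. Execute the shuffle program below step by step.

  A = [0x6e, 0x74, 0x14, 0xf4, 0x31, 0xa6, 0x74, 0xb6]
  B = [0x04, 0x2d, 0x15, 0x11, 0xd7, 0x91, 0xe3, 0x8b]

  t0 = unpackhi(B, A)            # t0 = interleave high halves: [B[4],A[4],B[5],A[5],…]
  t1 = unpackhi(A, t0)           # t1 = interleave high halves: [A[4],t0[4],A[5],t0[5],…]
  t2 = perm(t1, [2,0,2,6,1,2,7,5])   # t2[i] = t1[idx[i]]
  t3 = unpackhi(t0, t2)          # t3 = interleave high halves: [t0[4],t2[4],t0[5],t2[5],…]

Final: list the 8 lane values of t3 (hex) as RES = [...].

  t0: d7 31 91 a6 e3 74 8b b6
  t1: 31 e3 a6 74 74 8b b6 b6
  t2: a6 31 a6 b6 e3 a6 b6 8b
  t3: e3 e3 74 a6 8b b6 b6 8b

RES = [ 0xe3  0xe3  0x74  0xa6  0x8b  0xb6  0xb6  0x8b ]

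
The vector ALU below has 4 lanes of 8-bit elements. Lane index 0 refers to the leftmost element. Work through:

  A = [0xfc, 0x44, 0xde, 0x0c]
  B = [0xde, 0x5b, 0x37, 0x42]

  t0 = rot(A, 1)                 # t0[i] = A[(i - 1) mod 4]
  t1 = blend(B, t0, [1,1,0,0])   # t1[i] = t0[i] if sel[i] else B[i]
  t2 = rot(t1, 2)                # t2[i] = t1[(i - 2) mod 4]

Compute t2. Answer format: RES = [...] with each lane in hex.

RES = [0x37, 0x42, 0x0c, 0xfc]

  t0: 0c fc 44 de
  t1: 0c fc 37 42
  t2: 37 42 0c fc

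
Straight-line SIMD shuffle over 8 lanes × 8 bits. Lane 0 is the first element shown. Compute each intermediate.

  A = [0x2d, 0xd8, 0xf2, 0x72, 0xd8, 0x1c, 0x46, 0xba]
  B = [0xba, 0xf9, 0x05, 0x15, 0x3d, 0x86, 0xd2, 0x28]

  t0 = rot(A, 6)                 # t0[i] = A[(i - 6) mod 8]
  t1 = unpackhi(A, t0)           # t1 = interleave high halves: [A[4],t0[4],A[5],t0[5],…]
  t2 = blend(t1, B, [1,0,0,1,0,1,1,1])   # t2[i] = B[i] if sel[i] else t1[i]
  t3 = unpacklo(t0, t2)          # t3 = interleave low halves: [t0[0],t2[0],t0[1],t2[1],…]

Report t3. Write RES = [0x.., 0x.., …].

→ t0 |f2|72|d8|1c|46|ba|2d|d8|
→ t1 |d8|46|1c|ba|46|2d|ba|d8|
→ t2 |ba|46|1c|15|46|86|d2|28|
→ t3 |f2|ba|72|46|d8|1c|1c|15|

RES = [0xf2, 0xba, 0x72, 0x46, 0xd8, 0x1c, 0x1c, 0x15]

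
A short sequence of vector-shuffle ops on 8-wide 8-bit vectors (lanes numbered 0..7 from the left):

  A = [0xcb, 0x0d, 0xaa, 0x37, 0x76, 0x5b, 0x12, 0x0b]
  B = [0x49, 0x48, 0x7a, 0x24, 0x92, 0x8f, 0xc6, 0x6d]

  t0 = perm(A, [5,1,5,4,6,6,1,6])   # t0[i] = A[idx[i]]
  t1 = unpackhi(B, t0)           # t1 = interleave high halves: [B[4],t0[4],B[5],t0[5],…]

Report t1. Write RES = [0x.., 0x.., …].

RES = [0x92, 0x12, 0x8f, 0x12, 0xc6, 0x0d, 0x6d, 0x12]

t0 = [0x5b, 0x0d, 0x5b, 0x76, 0x12, 0x12, 0x0d, 0x12]
t1 = [0x92, 0x12, 0x8f, 0x12, 0xc6, 0x0d, 0x6d, 0x12]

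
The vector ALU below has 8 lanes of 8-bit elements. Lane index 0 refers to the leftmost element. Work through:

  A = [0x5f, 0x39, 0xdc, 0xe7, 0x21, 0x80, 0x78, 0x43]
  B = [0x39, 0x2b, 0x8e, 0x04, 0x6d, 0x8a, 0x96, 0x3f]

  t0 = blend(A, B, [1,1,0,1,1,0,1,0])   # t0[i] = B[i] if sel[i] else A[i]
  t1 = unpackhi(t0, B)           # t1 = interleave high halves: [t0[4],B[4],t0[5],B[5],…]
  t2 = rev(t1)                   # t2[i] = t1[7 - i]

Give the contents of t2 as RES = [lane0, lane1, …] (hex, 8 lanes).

→ t0 |39|2b|dc|04|6d|80|96|43|
→ t1 |6d|6d|80|8a|96|96|43|3f|
→ t2 |3f|43|96|96|8a|80|6d|6d|

RES = [0x3f, 0x43, 0x96, 0x96, 0x8a, 0x80, 0x6d, 0x6d]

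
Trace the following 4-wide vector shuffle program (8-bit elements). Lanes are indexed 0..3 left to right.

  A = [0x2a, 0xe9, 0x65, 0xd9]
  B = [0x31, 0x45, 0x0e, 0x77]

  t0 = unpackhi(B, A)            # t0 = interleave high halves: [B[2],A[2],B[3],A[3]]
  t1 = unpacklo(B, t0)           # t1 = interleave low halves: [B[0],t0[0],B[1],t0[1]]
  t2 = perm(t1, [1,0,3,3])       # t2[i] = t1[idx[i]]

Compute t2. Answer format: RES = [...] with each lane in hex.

RES = [0x0e, 0x31, 0x65, 0x65]

  t0: 0e 65 77 d9
  t1: 31 0e 45 65
  t2: 0e 31 65 65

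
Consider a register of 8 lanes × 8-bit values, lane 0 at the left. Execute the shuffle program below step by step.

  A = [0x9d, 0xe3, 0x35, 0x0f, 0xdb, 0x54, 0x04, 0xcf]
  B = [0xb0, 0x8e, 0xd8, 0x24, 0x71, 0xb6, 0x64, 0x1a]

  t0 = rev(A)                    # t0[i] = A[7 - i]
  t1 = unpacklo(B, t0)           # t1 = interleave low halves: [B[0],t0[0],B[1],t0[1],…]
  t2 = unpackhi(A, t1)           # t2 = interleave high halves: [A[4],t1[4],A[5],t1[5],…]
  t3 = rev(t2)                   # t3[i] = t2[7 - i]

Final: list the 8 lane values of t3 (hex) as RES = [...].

RES = [ 0xdb  0xcf  0x24  0x04  0x54  0x54  0xd8  0xdb ]

t0 = [0xcf, 0x04, 0x54, 0xdb, 0x0f, 0x35, 0xe3, 0x9d]
t1 = [0xb0, 0xcf, 0x8e, 0x04, 0xd8, 0x54, 0x24, 0xdb]
t2 = [0xdb, 0xd8, 0x54, 0x54, 0x04, 0x24, 0xcf, 0xdb]
t3 = [0xdb, 0xcf, 0x24, 0x04, 0x54, 0x54, 0xd8, 0xdb]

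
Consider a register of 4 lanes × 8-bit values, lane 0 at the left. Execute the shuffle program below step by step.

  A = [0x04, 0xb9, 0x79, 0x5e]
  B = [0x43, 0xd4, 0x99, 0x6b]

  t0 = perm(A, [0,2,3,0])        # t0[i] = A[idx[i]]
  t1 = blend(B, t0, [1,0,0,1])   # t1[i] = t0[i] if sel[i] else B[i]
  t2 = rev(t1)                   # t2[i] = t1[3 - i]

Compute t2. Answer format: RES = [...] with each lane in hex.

RES = [ 0x04  0x99  0xd4  0x04 ]

t0 = [0x04, 0x79, 0x5e, 0x04]
t1 = [0x04, 0xd4, 0x99, 0x04]
t2 = [0x04, 0x99, 0xd4, 0x04]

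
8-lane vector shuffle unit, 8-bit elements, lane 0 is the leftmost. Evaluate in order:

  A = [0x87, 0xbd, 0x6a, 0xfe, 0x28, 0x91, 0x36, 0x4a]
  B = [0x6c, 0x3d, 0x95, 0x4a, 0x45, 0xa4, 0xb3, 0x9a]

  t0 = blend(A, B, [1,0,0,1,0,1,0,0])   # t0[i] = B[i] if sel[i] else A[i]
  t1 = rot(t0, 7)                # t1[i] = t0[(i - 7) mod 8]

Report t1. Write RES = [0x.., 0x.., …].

RES = [0xbd, 0x6a, 0x4a, 0x28, 0xa4, 0x36, 0x4a, 0x6c]

  t0: 6c bd 6a 4a 28 a4 36 4a
  t1: bd 6a 4a 28 a4 36 4a 6c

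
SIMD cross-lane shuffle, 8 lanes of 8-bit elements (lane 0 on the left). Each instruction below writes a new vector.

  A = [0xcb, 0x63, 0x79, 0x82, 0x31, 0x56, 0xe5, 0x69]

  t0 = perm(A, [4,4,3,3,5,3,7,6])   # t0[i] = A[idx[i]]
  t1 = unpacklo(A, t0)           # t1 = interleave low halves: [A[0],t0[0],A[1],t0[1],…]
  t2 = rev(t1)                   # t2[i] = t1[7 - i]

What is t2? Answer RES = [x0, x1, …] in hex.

→ t0 |31|31|82|82|56|82|69|e5|
→ t1 |cb|31|63|31|79|82|82|82|
→ t2 |82|82|82|79|31|63|31|cb|

RES = [0x82, 0x82, 0x82, 0x79, 0x31, 0x63, 0x31, 0xcb]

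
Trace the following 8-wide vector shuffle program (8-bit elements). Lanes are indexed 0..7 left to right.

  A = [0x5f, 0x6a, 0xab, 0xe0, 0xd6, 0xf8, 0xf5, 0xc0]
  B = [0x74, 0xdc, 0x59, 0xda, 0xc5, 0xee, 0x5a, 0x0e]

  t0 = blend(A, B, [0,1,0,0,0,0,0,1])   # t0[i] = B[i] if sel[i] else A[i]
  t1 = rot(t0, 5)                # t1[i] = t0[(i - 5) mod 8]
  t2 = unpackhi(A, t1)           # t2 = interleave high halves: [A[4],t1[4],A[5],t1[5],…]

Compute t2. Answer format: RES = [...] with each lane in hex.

RES = [ 0xd6  0x0e  0xf8  0x5f  0xf5  0xdc  0xc0  0xab ]

→ t0 |5f|dc|ab|e0|d6|f8|f5|0e|
→ t1 |e0|d6|f8|f5|0e|5f|dc|ab|
→ t2 |d6|0e|f8|5f|f5|dc|c0|ab|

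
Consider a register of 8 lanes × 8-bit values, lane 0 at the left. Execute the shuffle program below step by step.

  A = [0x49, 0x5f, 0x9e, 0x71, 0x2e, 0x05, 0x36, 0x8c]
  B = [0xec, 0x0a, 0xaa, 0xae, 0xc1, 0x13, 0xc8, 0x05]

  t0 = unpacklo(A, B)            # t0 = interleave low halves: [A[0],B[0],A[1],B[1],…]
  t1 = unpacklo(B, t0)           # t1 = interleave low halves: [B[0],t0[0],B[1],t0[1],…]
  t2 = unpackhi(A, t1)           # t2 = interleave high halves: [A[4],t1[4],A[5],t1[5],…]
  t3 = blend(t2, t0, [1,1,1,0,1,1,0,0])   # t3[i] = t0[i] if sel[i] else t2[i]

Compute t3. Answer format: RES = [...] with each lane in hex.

t0 = [0x49, 0xec, 0x5f, 0x0a, 0x9e, 0xaa, 0x71, 0xae]
t1 = [0xec, 0x49, 0x0a, 0xec, 0xaa, 0x5f, 0xae, 0x0a]
t2 = [0x2e, 0xaa, 0x05, 0x5f, 0x36, 0xae, 0x8c, 0x0a]
t3 = [0x49, 0xec, 0x5f, 0x5f, 0x9e, 0xaa, 0x8c, 0x0a]

RES = [ 0x49  0xec  0x5f  0x5f  0x9e  0xaa  0x8c  0x0a ]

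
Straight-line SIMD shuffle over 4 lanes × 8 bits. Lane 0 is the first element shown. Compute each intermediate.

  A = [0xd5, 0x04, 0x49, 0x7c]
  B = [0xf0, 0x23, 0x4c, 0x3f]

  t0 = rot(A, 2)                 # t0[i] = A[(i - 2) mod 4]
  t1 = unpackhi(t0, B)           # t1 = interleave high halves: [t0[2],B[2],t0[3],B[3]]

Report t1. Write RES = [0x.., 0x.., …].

t0 = [0x49, 0x7c, 0xd5, 0x04]
t1 = [0xd5, 0x4c, 0x04, 0x3f]

RES = [0xd5, 0x4c, 0x04, 0x3f]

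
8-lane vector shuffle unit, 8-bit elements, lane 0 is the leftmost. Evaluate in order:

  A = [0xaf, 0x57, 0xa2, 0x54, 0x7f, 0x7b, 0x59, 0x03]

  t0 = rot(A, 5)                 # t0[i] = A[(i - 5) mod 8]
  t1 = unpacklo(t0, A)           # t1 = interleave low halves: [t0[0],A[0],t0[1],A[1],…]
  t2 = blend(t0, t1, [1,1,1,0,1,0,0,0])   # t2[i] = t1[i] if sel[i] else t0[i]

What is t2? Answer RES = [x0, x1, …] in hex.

RES = [ 0x54  0xaf  0x7f  0x59  0x7b  0xaf  0x57  0xa2 ]

  t0: 54 7f 7b 59 03 af 57 a2
  t1: 54 af 7f 57 7b a2 59 54
  t2: 54 af 7f 59 7b af 57 a2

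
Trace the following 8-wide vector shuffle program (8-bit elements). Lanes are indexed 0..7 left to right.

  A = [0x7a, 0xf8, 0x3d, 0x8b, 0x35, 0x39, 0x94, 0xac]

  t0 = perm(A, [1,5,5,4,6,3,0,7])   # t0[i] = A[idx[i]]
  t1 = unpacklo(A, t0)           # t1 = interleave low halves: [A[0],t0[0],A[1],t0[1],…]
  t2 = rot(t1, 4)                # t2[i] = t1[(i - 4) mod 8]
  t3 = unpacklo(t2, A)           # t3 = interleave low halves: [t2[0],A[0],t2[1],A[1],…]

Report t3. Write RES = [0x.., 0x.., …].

→ t0 |f8|39|39|35|94|8b|7a|ac|
→ t1 |7a|f8|f8|39|3d|39|8b|35|
→ t2 |3d|39|8b|35|7a|f8|f8|39|
→ t3 |3d|7a|39|f8|8b|3d|35|8b|

RES = [ 0x3d  0x7a  0x39  0xf8  0x8b  0x3d  0x35  0x8b ]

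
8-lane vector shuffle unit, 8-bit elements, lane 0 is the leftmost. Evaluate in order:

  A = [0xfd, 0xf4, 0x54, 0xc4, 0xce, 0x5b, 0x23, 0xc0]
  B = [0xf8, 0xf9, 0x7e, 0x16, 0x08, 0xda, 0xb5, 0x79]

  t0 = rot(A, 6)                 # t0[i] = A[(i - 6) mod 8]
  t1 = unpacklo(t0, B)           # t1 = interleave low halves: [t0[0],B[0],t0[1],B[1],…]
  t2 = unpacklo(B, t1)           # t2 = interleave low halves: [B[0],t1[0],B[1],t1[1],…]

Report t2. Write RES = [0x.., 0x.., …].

RES = [0xf8, 0x54, 0xf9, 0xf8, 0x7e, 0xc4, 0x16, 0xf9]

→ t0 |54|c4|ce|5b|23|c0|fd|f4|
→ t1 |54|f8|c4|f9|ce|7e|5b|16|
→ t2 |f8|54|f9|f8|7e|c4|16|f9|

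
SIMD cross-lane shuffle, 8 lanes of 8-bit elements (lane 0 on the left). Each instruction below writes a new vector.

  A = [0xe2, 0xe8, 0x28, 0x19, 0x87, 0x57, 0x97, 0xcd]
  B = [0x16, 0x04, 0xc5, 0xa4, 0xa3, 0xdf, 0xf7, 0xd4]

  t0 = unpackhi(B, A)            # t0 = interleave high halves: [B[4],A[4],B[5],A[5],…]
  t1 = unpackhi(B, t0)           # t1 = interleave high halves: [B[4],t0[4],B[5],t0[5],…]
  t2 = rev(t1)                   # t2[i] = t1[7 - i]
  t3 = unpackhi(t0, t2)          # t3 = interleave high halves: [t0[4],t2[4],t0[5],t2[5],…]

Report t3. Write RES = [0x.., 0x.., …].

t0 = [0xa3, 0x87, 0xdf, 0x57, 0xf7, 0x97, 0xd4, 0xcd]
t1 = [0xa3, 0xf7, 0xdf, 0x97, 0xf7, 0xd4, 0xd4, 0xcd]
t2 = [0xcd, 0xd4, 0xd4, 0xf7, 0x97, 0xdf, 0xf7, 0xa3]
t3 = [0xf7, 0x97, 0x97, 0xdf, 0xd4, 0xf7, 0xcd, 0xa3]

RES = [0xf7, 0x97, 0x97, 0xdf, 0xd4, 0xf7, 0xcd, 0xa3]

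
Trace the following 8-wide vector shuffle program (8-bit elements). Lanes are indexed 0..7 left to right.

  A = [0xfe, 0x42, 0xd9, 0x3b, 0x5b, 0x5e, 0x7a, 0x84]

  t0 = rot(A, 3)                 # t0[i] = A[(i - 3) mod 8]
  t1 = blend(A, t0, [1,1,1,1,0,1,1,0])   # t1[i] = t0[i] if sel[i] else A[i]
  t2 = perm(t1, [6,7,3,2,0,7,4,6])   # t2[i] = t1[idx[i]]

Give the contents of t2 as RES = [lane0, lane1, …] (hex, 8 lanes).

→ t0 |5e|7a|84|fe|42|d9|3b|5b|
→ t1 |5e|7a|84|fe|5b|d9|3b|84|
→ t2 |3b|84|fe|84|5e|84|5b|3b|

RES = [ 0x3b  0x84  0xfe  0x84  0x5e  0x84  0x5b  0x3b ]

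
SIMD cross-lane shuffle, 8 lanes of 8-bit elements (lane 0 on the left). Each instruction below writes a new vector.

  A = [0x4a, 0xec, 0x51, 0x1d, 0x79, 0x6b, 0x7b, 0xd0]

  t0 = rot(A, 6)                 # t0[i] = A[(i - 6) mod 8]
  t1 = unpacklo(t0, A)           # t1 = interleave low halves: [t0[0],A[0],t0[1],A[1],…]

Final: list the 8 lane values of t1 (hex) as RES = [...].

t0 = [0x51, 0x1d, 0x79, 0x6b, 0x7b, 0xd0, 0x4a, 0xec]
t1 = [0x51, 0x4a, 0x1d, 0xec, 0x79, 0x51, 0x6b, 0x1d]

RES = [ 0x51  0x4a  0x1d  0xec  0x79  0x51  0x6b  0x1d ]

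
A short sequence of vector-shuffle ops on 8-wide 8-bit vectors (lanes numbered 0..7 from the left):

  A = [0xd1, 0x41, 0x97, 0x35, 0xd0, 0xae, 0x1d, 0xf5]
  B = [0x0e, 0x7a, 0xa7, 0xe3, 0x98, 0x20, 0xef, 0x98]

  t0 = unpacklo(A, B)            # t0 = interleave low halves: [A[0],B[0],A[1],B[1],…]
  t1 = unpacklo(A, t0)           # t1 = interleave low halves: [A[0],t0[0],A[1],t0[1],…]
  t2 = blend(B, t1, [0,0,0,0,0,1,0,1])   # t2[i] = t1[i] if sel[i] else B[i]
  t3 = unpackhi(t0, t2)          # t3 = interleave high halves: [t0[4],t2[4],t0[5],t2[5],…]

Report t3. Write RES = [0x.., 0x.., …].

t0 = [0xd1, 0x0e, 0x41, 0x7a, 0x97, 0xa7, 0x35, 0xe3]
t1 = [0xd1, 0xd1, 0x41, 0x0e, 0x97, 0x41, 0x35, 0x7a]
t2 = [0x0e, 0x7a, 0xa7, 0xe3, 0x98, 0x41, 0xef, 0x7a]
t3 = [0x97, 0x98, 0xa7, 0x41, 0x35, 0xef, 0xe3, 0x7a]

RES = [0x97, 0x98, 0xa7, 0x41, 0x35, 0xef, 0xe3, 0x7a]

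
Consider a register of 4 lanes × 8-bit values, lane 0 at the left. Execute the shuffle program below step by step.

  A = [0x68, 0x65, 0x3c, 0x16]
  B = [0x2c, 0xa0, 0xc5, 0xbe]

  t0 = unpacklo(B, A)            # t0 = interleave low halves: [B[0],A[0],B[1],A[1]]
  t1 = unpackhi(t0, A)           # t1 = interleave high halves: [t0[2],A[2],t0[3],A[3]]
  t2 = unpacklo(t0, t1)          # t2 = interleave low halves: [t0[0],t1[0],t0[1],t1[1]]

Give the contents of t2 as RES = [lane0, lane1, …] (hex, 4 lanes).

→ t0 |2c|68|a0|65|
→ t1 |a0|3c|65|16|
→ t2 |2c|a0|68|3c|

RES = [0x2c, 0xa0, 0x68, 0x3c]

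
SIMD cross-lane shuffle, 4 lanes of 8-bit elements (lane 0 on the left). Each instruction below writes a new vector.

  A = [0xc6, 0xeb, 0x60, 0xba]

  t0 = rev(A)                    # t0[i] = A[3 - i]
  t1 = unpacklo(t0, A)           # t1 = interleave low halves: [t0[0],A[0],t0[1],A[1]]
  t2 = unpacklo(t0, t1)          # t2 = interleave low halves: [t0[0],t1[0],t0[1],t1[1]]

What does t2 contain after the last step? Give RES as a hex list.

t0 = [0xba, 0x60, 0xeb, 0xc6]
t1 = [0xba, 0xc6, 0x60, 0xeb]
t2 = [0xba, 0xba, 0x60, 0xc6]

RES = [0xba, 0xba, 0x60, 0xc6]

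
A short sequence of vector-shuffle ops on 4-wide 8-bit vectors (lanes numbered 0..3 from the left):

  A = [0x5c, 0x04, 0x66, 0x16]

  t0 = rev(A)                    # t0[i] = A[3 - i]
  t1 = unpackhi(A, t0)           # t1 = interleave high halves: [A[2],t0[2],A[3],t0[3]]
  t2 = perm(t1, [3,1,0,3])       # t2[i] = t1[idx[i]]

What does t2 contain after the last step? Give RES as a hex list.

RES = [ 0x5c  0x04  0x66  0x5c ]

t0 = [0x16, 0x66, 0x04, 0x5c]
t1 = [0x66, 0x04, 0x16, 0x5c]
t2 = [0x5c, 0x04, 0x66, 0x5c]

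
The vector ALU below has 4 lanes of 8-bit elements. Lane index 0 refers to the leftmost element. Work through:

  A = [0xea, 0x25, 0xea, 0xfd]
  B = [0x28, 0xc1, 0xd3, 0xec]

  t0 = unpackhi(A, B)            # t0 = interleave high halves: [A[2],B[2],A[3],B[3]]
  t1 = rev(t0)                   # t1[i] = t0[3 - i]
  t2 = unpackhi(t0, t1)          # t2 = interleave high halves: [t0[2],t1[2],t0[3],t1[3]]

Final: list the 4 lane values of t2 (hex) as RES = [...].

t0 = [0xea, 0xd3, 0xfd, 0xec]
t1 = [0xec, 0xfd, 0xd3, 0xea]
t2 = [0xfd, 0xd3, 0xec, 0xea]

RES = [0xfd, 0xd3, 0xec, 0xea]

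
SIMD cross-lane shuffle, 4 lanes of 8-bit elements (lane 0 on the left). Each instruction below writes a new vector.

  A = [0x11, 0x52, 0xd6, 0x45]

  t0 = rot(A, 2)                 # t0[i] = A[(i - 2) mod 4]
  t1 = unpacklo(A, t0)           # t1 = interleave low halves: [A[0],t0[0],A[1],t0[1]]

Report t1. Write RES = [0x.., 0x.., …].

  t0: d6 45 11 52
  t1: 11 d6 52 45

RES = [ 0x11  0xd6  0x52  0x45 ]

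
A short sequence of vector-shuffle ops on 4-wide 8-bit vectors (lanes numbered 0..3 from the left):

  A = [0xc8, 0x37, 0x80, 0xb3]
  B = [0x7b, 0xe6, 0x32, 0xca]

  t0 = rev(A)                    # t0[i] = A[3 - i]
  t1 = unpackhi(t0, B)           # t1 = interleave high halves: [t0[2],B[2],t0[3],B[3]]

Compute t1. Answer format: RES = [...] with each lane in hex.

  t0: b3 80 37 c8
  t1: 37 32 c8 ca

RES = [0x37, 0x32, 0xc8, 0xca]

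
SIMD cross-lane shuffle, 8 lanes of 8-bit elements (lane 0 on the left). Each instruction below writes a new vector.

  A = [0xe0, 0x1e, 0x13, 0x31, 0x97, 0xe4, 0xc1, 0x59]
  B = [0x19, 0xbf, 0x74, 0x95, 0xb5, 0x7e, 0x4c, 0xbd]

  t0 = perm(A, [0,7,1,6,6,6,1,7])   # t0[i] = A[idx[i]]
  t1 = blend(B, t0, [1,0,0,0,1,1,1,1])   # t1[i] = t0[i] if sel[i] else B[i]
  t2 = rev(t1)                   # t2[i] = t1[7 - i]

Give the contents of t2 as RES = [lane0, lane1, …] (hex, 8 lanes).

RES = [ 0x59  0x1e  0xc1  0xc1  0x95  0x74  0xbf  0xe0 ]

  t0: e0 59 1e c1 c1 c1 1e 59
  t1: e0 bf 74 95 c1 c1 1e 59
  t2: 59 1e c1 c1 95 74 bf e0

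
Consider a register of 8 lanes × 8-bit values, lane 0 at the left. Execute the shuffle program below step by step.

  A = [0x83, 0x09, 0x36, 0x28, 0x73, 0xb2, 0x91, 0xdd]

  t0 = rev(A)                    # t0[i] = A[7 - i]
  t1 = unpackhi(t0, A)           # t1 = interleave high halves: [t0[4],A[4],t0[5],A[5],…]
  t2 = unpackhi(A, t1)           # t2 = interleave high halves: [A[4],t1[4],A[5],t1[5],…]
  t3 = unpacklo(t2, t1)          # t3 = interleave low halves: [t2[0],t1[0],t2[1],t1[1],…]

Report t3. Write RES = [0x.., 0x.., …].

  t0: dd 91 b2 73 28 36 09 83
  t1: 28 73 36 b2 09 91 83 dd
  t2: 73 09 b2 91 91 83 dd dd
  t3: 73 28 09 73 b2 36 91 b2

RES = [ 0x73  0x28  0x09  0x73  0xb2  0x36  0x91  0xb2 ]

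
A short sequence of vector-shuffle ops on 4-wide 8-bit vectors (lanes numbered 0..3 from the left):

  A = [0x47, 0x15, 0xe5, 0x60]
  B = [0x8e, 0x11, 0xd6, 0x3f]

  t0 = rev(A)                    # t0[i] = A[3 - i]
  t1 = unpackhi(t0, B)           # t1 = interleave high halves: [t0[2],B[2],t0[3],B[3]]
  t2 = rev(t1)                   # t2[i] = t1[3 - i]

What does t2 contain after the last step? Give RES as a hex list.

→ t0 |60|e5|15|47|
→ t1 |15|d6|47|3f|
→ t2 |3f|47|d6|15|

RES = [0x3f, 0x47, 0xd6, 0x15]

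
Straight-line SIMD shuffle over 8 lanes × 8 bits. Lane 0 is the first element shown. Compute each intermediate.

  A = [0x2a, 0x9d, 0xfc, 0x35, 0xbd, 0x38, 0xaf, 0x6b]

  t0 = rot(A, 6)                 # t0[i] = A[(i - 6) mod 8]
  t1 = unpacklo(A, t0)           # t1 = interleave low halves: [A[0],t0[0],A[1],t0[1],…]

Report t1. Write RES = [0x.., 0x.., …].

RES = [ 0x2a  0xfc  0x9d  0x35  0xfc  0xbd  0x35  0x38 ]

  t0: fc 35 bd 38 af 6b 2a 9d
  t1: 2a fc 9d 35 fc bd 35 38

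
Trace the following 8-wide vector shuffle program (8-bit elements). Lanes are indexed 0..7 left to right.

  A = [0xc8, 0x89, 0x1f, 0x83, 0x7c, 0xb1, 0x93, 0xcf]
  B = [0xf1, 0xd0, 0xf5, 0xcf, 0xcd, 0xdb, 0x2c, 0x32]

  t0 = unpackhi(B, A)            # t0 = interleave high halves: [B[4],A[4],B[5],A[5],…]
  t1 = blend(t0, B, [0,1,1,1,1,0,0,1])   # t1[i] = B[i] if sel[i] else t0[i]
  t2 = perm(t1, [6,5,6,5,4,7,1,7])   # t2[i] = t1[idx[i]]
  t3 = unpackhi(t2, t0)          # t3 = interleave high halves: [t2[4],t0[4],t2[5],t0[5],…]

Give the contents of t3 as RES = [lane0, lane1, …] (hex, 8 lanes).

RES = [ 0xcd  0x2c  0x32  0x93  0xd0  0x32  0x32  0xcf ]

t0 = [0xcd, 0x7c, 0xdb, 0xb1, 0x2c, 0x93, 0x32, 0xcf]
t1 = [0xcd, 0xd0, 0xf5, 0xcf, 0xcd, 0x93, 0x32, 0x32]
t2 = [0x32, 0x93, 0x32, 0x93, 0xcd, 0x32, 0xd0, 0x32]
t3 = [0xcd, 0x2c, 0x32, 0x93, 0xd0, 0x32, 0x32, 0xcf]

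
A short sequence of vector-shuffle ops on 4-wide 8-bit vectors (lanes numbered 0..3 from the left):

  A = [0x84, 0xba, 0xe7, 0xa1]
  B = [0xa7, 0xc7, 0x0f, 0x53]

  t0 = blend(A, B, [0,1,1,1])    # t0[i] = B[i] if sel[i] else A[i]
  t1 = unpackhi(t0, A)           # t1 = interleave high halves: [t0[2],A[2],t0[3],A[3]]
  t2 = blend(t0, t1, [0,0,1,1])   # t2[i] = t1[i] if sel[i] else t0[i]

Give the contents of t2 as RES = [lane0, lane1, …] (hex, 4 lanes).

  t0: 84 c7 0f 53
  t1: 0f e7 53 a1
  t2: 84 c7 53 a1

RES = [0x84, 0xc7, 0x53, 0xa1]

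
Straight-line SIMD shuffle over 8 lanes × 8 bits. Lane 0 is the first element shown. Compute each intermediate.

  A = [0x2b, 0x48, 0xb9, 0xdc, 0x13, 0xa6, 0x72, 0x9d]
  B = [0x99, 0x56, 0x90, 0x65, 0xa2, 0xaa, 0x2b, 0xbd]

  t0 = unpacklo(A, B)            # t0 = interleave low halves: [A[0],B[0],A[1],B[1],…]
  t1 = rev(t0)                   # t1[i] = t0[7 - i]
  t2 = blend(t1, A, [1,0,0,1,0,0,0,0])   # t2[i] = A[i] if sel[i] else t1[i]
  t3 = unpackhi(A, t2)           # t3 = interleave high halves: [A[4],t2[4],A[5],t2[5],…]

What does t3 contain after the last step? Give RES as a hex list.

t0 = [0x2b, 0x99, 0x48, 0x56, 0xb9, 0x90, 0xdc, 0x65]
t1 = [0x65, 0xdc, 0x90, 0xb9, 0x56, 0x48, 0x99, 0x2b]
t2 = [0x2b, 0xdc, 0x90, 0xdc, 0x56, 0x48, 0x99, 0x2b]
t3 = [0x13, 0x56, 0xa6, 0x48, 0x72, 0x99, 0x9d, 0x2b]

RES = [0x13, 0x56, 0xa6, 0x48, 0x72, 0x99, 0x9d, 0x2b]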